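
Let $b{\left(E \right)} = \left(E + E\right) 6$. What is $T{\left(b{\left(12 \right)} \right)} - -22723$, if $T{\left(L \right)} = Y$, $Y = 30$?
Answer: $22753$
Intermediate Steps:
$b{\left(E \right)} = 12 E$ ($b{\left(E \right)} = 2 E 6 = 12 E$)
$T{\left(L \right)} = 30$
$T{\left(b{\left(12 \right)} \right)} - -22723 = 30 - -22723 = 30 + 22723 = 22753$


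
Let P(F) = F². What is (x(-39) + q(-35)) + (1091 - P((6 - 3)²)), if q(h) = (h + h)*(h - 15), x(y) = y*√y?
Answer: 4510 - 39*I*√39 ≈ 4510.0 - 243.55*I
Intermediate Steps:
x(y) = y^(3/2)
q(h) = 2*h*(-15 + h) (q(h) = (2*h)*(-15 + h) = 2*h*(-15 + h))
(x(-39) + q(-35)) + (1091 - P((6 - 3)²)) = ((-39)^(3/2) + 2*(-35)*(-15 - 35)) + (1091 - ((6 - 3)²)²) = (-39*I*√39 + 2*(-35)*(-50)) + (1091 - (3²)²) = (-39*I*√39 + 3500) + (1091 - 1*9²) = (3500 - 39*I*√39) + (1091 - 1*81) = (3500 - 39*I*√39) + (1091 - 81) = (3500 - 39*I*√39) + 1010 = 4510 - 39*I*√39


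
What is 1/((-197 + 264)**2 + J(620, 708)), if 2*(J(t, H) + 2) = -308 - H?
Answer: 1/3979 ≈ 0.00025132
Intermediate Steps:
J(t, H) = -156 - H/2 (J(t, H) = -2 + (-308 - H)/2 = -2 + (-154 - H/2) = -156 - H/2)
1/((-197 + 264)**2 + J(620, 708)) = 1/((-197 + 264)**2 + (-156 - 1/2*708)) = 1/(67**2 + (-156 - 354)) = 1/(4489 - 510) = 1/3979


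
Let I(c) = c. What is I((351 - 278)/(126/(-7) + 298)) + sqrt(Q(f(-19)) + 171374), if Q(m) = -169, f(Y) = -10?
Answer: 73/280 + sqrt(171205) ≈ 414.03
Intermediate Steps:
I((351 - 278)/(126/(-7) + 298)) + sqrt(Q(f(-19)) + 171374) = (351 - 278)/(126/(-7) + 298) + sqrt(-169 + 171374) = 73/(126*(-1/7) + 298) + sqrt(171205) = 73/(-18 + 298) + sqrt(171205) = 73/280 + sqrt(171205)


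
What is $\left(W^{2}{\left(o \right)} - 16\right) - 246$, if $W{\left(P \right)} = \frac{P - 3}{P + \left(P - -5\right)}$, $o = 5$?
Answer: $- \frac{58946}{225} \approx -261.98$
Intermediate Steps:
$W{\left(P \right)} = \frac{-3 + P}{5 + 2 P}$ ($W{\left(P \right)} = \frac{-3 + P}{P + \left(P + 5\right)} = \frac{-3 + P}{P + \left(5 + P\right)} = \frac{-3 + P}{5 + 2 P}$)
$\left(W^{2}{\left(o \right)} - 16\right) - 246 = \left(\left(\frac{-3 + 5}{5 + 2 \cdot 5}\right)^{2} - 16\right) - 246 = \left(\left(\frac{1}{5 + 10} \cdot 2\right)^{2} - 16\right) - 246 = \left(\left(\frac{1}{15} \cdot 2\right)^{2} - 16\right) - 246 = \left(\left(\frac{2}{15}\right)^{2} - 16\right) - 246 = \left(\frac{4}{225} - 16\right) - 246 = - \frac{3596}{225} - 246 = - \frac{58946}{225}$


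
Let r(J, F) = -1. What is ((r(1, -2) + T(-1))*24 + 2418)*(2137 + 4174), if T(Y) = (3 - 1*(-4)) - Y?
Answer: 16320246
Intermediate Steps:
T(Y) = 7 - Y (T(Y) = (3 + 4) - Y = 7 - Y)
((r(1, -2) + T(-1))*24 + 2418)*(2137 + 4174) = ((-1 + (7 - 1*(-1)))*24 + 2418)*(2137 + 4174) = ((-1 + (7 + 1))*24 + 2418)*6311 = ((-1 + 8)*24 + 2418)*6311 = (7*24 + 2418)*6311 = (168 + 2418)*6311 = 2586*6311 = 16320246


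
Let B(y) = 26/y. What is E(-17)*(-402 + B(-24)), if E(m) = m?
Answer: 82229/12 ≈ 6852.4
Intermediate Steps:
E(-17)*(-402 + B(-24)) = -17*(-402 + 26/(-24)) = -17*(-402 + 26*(-1/24)) = -17*(-402 - 13/12) = -17*(-4837/12) = 82229/12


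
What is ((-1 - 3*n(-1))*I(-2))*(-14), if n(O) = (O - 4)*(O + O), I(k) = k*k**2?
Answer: -3472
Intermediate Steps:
I(k) = k**3
n(O) = 2*O*(-4 + O) (n(O) = (-4 + O)*(2*O) = 2*O*(-4 + O))
((-1 - 3*n(-1))*I(-2))*(-14) = ((-1 - 6*(-1)*(-4 - 1))*(-2)**3)*(-14) = ((-1 - 6*(-1)*(-5))*(-8))*(-14) = ((-1 - 3*10)*(-8))*(-14) = ((-1 - 30)*(-8))*(-14) = -31*(-8)*(-14) = 248*(-14) = -3472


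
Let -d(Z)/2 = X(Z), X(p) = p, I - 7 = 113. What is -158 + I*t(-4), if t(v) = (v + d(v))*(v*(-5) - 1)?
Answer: 8962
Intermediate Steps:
I = 120 (I = 7 + 113 = 120)
d(Z) = -2*Z
t(v) = -v*(-1 - 5*v) (t(v) = (v - 2*v)*(v*(-5) - 1) = (-v)*(-5*v - 1) = (-v)*(-1 - 5*v) = -v*(-1 - 5*v))
-158 + I*t(-4) = -158 + 120*(-4*(1 + 5*(-4))) = -158 + 120*(-4*(1 - 20)) = -158 + 120*(-4*(-19)) = -158 + 120*76 = -158 + 9120 = 8962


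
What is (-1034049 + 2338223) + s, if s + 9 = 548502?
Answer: 1852667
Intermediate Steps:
s = 548493 (s = -9 + 548502 = 548493)
(-1034049 + 2338223) + s = (-1034049 + 2338223) + 548493 = 1304174 + 548493 = 1852667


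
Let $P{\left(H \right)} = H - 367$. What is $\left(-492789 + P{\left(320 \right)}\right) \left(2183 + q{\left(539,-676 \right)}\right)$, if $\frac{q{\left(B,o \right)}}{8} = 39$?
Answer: $-1229625820$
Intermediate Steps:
$q{\left(B,o \right)} = 312$ ($q{\left(B,o \right)} = 8 \cdot 39 = 312$)
$P{\left(H \right)} = -367 + H$
$\left(-492789 + P{\left(320 \right)}\right) \left(2183 + q{\left(539,-676 \right)}\right) = \left(-492789 + \left(-367 + 320\right)\right) \left(2183 + 312\right) = \left(-492789 - 47\right) 2495 = \left(-492836\right) 2495 = -1229625820$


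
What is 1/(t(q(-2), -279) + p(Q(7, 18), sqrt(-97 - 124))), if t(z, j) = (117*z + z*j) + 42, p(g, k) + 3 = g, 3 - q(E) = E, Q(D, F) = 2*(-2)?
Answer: -1/775 ≈ -0.0012903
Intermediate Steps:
Q(D, F) = -4
q(E) = 3 - E
p(g, k) = -3 + g
t(z, j) = 42 + 117*z + j*z (t(z, j) = (117*z + j*z) + 42 = 42 + 117*z + j*z)
1/(t(q(-2), -279) + p(Q(7, 18), sqrt(-97 - 124))) = 1/((42 + 117*(3 - 1*(-2)) - 279*(3 - 1*(-2))) + (-3 - 4)) = 1/((42 + 117*(3 + 2) - 279*(3 + 2)) - 7) = 1/((42 + 117*5 - 279*5) - 7) = 1/((42 + 585 - 1395) - 7) = 1/(-768 - 7) = 1/(-775) = -1/775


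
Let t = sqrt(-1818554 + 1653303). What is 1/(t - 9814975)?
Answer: -9814975/96333734415876 - I*sqrt(165251)/96333734415876 ≈ -1.0189e-7 - 4.2198e-12*I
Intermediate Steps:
t = I*sqrt(165251) (t = sqrt(-165251) = I*sqrt(165251) ≈ 406.51*I)
1/(t - 9814975) = 1/(I*sqrt(165251) - 9814975) = 1/(-9814975 + I*sqrt(165251))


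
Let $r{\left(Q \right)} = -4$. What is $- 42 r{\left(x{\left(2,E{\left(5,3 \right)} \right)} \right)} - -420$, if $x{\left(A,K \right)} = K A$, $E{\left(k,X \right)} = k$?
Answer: $588$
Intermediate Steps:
$x{\left(A,K \right)} = A K$
$- 42 r{\left(x{\left(2,E{\left(5,3 \right)} \right)} \right)} - -420 = \left(-42\right) \left(-4\right) - -420 = 168 + 420 = 588$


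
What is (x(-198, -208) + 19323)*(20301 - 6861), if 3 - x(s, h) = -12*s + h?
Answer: 230603520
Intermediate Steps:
x(s, h) = 3 - h + 12*s (x(s, h) = 3 - (-12*s + h) = 3 - (h - 12*s) = 3 + (-h + 12*s) = 3 - h + 12*s)
(x(-198, -208) + 19323)*(20301 - 6861) = ((3 - 1*(-208) + 12*(-198)) + 19323)*(20301 - 6861) = ((3 + 208 - 2376) + 19323)*13440 = (-2165 + 19323)*13440 = 17158*13440 = 230603520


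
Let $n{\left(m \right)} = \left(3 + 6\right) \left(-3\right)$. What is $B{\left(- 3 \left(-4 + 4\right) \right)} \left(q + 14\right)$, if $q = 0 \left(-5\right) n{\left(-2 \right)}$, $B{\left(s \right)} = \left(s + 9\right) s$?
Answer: $0$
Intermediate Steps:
$n{\left(m \right)} = -27$ ($n{\left(m \right)} = 9 \left(-3\right) = -27$)
$B{\left(s \right)} = s \left(9 + s\right)$ ($B{\left(s \right)} = \left(9 + s\right) s = s \left(9 + s\right)$)
$q = 0$ ($q = 0 \left(-5\right) \left(-27\right) = 0 \left(-27\right) = 0$)
$B{\left(- 3 \left(-4 + 4\right) \right)} \left(q + 14\right) = - 3 \left(-4 + 4\right) \left(9 - 3 \left(-4 + 4\right)\right) \left(0 + 14\right) = \left(-3\right) 0 \left(9 - 0\right) 14 = 0 \left(9 + 0\right) 14 = 0 \cdot 9 \cdot 14 = 0 \cdot 14 = 0$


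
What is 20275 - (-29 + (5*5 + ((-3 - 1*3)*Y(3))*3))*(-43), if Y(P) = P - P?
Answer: 20103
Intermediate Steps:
Y(P) = 0
20275 - (-29 + (5*5 + ((-3 - 1*3)*Y(3))*3))*(-43) = 20275 - (-29 + (5*5 + ((-3 - 1*3)*0)*3))*(-43) = 20275 - (-29 + (25 + ((-3 - 3)*0)*3))*(-43) = 20275 - (-29 + (25 - 6*0*3))*(-43) = 20275 - (-29 + (25 + 0*3))*(-43) = 20275 - (-29 + (25 + 0))*(-43) = 20275 - (-29 + 25)*(-43) = 20275 - (-4)*(-43) = 20275 - 1*172 = 20275 - 172 = 20103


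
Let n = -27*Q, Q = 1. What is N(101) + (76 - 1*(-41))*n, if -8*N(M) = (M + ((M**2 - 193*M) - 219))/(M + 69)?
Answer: -428683/136 ≈ -3152.1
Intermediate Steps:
N(M) = -(-219 + M**2 - 192*M)/(8*(69 + M)) (N(M) = -(M + ((M**2 - 193*M) - 219))/(8*(M + 69)) = -(M + (-219 + M**2 - 193*M))/(8*(69 + M)) = -(-219 + M**2 - 192*M)/(8*(69 + M)))
n = -27 (n = -27*1 = -27)
N(101) + (76 - 1*(-41))*n = (219 - 1*101**2 + 192*101)/(8*(69 + 101)) + (76 - 1*(-41))*(-27) = (1/8)*(219 - 1*10201 + 19392)/170 + (76 + 41)*(-27) = (1/8)*(1/170)*(219 - 10201 + 19392) + 117*(-27) = (1/8)*(1/170)*9410 - 3159 = 941/136 - 3159 = -428683/136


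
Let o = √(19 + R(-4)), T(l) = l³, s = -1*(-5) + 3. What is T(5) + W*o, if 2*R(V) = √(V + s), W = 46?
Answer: 125 + 92*√5 ≈ 330.72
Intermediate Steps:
s = 8 (s = 5 + 3 = 8)
R(V) = √(8 + V)/2 (R(V) = √(V + 8)/2 = √(8 + V)/2)
o = 2*√5 (o = √(19 + √(8 - 4)/2) = √(19 + √4/2) = √(19 + (½)*2) = √(19 + 1) = √20 = 2*√5 ≈ 4.4721)
T(5) + W*o = 5³ + 46*(2*√5) = 125 + 92*√5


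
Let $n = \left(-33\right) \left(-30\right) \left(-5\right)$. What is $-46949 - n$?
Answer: $-41999$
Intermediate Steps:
$n = -4950$ ($n = 990 \left(-5\right) = -4950$)
$-46949 - n = -46949 - -4950 = -46949 + 4950 = -41999$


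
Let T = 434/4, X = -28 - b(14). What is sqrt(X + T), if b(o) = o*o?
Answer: I*sqrt(462)/2 ≈ 10.747*I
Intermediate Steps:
b(o) = o**2
X = -224 (X = -28 - 1*14**2 = -28 - 1*196 = -28 - 196 = -224)
T = 217/2 (T = 434*(1/4) = 217/2 ≈ 108.50)
sqrt(X + T) = sqrt(-224 + 217/2) = sqrt(-231/2) = I*sqrt(462)/2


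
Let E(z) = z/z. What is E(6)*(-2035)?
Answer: -2035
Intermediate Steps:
E(z) = 1
E(6)*(-2035) = 1*(-2035) = -2035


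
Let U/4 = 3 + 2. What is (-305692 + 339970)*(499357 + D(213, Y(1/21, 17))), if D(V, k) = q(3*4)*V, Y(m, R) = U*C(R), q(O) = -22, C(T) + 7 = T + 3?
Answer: 16956332538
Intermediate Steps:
C(T) = -4 + T (C(T) = -7 + (T + 3) = -7 + (3 + T) = -4 + T)
U = 20 (U = 4*(3 + 2) = 4*5 = 20)
Y(m, R) = -80 + 20*R (Y(m, R) = 20*(-4 + R) = -80 + 20*R)
D(V, k) = -22*V
(-305692 + 339970)*(499357 + D(213, Y(1/21, 17))) = (-305692 + 339970)*(499357 - 22*213) = 34278*(499357 - 4686) = 34278*494671 = 16956332538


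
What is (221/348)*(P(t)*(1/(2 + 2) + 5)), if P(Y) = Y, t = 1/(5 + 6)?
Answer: 1547/5104 ≈ 0.30310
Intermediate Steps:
t = 1/11 ≈ 0.090909
(221/348)*(P(t)*(1/(2 + 2) + 5)) = (221/348)*((1/(2 + 2) + 5)/11) = (221*(1/348))*((1/4 + 5)/11) = 221*((¼ + 5)/11)/348 = 221*((1/11)*(21/4))/348 = (221/348)*(21/44) = 1547/5104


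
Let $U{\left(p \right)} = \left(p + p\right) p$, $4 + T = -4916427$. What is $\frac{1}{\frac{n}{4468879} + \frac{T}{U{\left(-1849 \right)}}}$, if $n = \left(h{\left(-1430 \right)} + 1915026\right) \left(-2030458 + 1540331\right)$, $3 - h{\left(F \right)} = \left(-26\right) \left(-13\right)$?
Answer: $- \frac{30556415988158}{6416713196982825563} \approx -4.762 \cdot 10^{-6}$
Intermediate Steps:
$T = -4916431$ ($T = -4 - 4916427 = -4916431$)
$h{\left(F \right)} = -335$ ($h{\left(F \right)} = 3 - \left(-26\right) \left(-13\right) = 3 - 338 = -335$)
$n = -938441755757$ ($n = \left(-335 + 1915026\right) \left(-2030458 + 1540331\right) = 1914691 \left(-490127\right) = -938441755757$)
$U{\left(p \right)} = 2 p^{2}$ ($U{\left(p \right)} = 2 p p = 2 p^{2}$)
$\frac{1}{\frac{n}{4468879} + \frac{T}{U{\left(-1849 \right)}}} = \frac{1}{- \frac{938441755757}{4468879} - \frac{4916431}{2 \left(-1849\right)^{2}}} = \frac{1}{\left(-938441755757\right) \frac{1}{4468879} - \frac{4916431}{2 \cdot 3418801}} = \frac{1}{- \frac{938441755757}{4468879} - \frac{4916431}{6837602}} = \frac{1}{- \frac{6416713196982825563}{30556415988158}} = - \frac{30556415988158}{6416713196982825563}$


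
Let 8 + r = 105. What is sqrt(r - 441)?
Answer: 2*I*sqrt(86) ≈ 18.547*I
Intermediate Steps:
r = 97 (r = -8 + 105 = 97)
sqrt(r - 441) = sqrt(97 - 441) = sqrt(-344) = 2*I*sqrt(86)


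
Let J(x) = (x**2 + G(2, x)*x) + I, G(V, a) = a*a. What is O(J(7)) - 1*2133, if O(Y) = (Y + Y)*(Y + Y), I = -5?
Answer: 596943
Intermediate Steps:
G(V, a) = a**2
J(x) = -5 + x**2 + x**3 (J(x) = (x**2 + x**2*x) - 5 = (x**2 + x**3) - 5 = -5 + x**2 + x**3)
O(Y) = 4*Y**2 (O(Y) = (2*Y)*(2*Y) = 4*Y**2)
O(J(7)) - 1*2133 = 4*(-5 + 7**2 + 7**3)**2 - 1*2133 = 4*(-5 + 49 + 343)**2 - 2133 = 4*387**2 - 2133 = 4*149769 - 2133 = 599076 - 2133 = 596943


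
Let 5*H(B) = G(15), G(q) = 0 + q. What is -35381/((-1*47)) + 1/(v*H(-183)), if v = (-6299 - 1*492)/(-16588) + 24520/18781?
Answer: 56724674602649/75333413871 ≈ 752.98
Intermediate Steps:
G(q) = q
H(B) = 3 (H(B) = (⅕)*15 = 3)
v = 534279531/311539228 (v = (-6299 - 492)*(-1/16588) + 24520*(1/18781) = -6791*(-1/16588) + 24520/18781 = 6791/16588 + 24520/18781 = 534279531/311539228 ≈ 1.7150)
-35381/((-1*47)) + 1/(v*H(-183)) = -35381/((-1*47)) + 1/((534279531/311539228)*3) = -35381/(-47) + (311539228/534279531)*(⅓) = -35381*(-1/47) + 311539228/1602838593 = 35381/47 + 311539228/1602838593 = 56724674602649/75333413871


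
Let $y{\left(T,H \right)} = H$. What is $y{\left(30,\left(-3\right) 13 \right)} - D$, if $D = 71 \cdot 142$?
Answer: $-10121$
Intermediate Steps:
$D = 10082$
$y{\left(30,\left(-3\right) 13 \right)} - D = \left(-3\right) 13 - 10082 = -39 - 10082 = -10121$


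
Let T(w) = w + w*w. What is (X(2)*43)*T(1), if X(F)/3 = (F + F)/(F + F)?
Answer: 258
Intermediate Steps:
T(w) = w + w**2
X(F) = 3 (X(F) = 3*((F + F)/(F + F)) = 3*((2*F)/((2*F))) = 3*((2*F)*(1/(2*F))) = 3*1 = 3)
(X(2)*43)*T(1) = (3*43)*(1*(1 + 1)) = 129*(1*2) = 129*2 = 258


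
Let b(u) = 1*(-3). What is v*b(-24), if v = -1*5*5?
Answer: 75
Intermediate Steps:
b(u) = -3
v = -25 (v = -5*5 = -25)
v*b(-24) = -25*(-3) = 75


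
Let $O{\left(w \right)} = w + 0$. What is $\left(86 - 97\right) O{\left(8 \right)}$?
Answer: $-88$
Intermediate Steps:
$O{\left(w \right)} = w$
$\left(86 - 97\right) O{\left(8 \right)} = \left(86 - 97\right) 8 = \left(-11\right) 8 = -88$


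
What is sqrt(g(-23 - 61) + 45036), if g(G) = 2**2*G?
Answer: 10*sqrt(447) ≈ 211.42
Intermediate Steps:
g(G) = 4*G
sqrt(g(-23 - 61) + 45036) = sqrt(4*(-23 - 61) + 45036) = sqrt(4*(-84) + 45036) = sqrt(-336 + 45036) = sqrt(44700) = 10*sqrt(447)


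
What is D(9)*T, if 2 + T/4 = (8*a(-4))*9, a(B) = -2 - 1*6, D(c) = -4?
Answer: 9248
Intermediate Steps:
a(B) = -8 (a(B) = -2 - 6 = -8)
T = -2312 (T = -8 + 4*((8*(-8))*9) = -8 + 4*(-64*9) = -8 + 4*(-576) = -8 - 2304 = -2312)
D(9)*T = -4*(-2312) = 9248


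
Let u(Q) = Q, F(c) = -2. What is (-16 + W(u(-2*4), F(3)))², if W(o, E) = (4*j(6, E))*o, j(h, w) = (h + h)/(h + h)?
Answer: 2304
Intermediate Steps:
j(h, w) = 1 (j(h, w) = (2*h)/((2*h)) = (2*h)*(1/(2*h)) = 1)
W(o, E) = 4*o (W(o, E) = (4*1)*o = 4*o)
(-16 + W(u(-2*4), F(3)))² = (-16 + 4*(-2*4))² = (-16 + 4*(-8))² = (-16 - 32)² = (-48)² = 2304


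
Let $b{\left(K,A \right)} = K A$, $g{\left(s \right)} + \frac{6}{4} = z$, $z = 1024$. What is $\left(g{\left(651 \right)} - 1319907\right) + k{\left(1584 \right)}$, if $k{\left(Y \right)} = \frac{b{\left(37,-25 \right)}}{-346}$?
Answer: $- \frac{228166556}{173} \approx -1.3189 \cdot 10^{6}$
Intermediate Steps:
$g{\left(s \right)} = \frac{2045}{2}$ ($g{\left(s \right)} = - \frac{3}{2} + 1024 = \frac{2045}{2}$)
$b{\left(K,A \right)} = A K$
$k{\left(Y \right)} = \frac{925}{346}$ ($k{\left(Y \right)} = \frac{\left(-25\right) 37}{-346} = \left(-925\right) \left(- \frac{1}{346}\right) = \frac{925}{346}$)
$\left(g{\left(651 \right)} - 1319907\right) + k{\left(1584 \right)} = \left(\frac{2045}{2} - 1319907\right) + \frac{925}{346} = - \frac{2637769}{2} + \frac{925}{346} = - \frac{228166556}{173}$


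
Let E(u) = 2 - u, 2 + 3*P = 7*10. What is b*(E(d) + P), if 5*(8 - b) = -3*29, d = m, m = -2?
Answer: 2032/3 ≈ 677.33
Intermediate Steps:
P = 68/3 (P = -2/3 + (7*10)/3 = -2/3 + (1/3)*70 = -2/3 + 70/3 = 68/3 ≈ 22.667)
d = -2
b = 127/5 (b = 8 - (-3)*29/5 = 8 - 1/5*(-87) = 8 + 87/5 = 127/5 ≈ 25.400)
b*(E(d) + P) = 127*((2 - 1*(-2)) + 68/3)/5 = 127*((2 + 2) + 68/3)/5 = 127*(4 + 68/3)/5 = (127/5)*(80/3) = 2032/3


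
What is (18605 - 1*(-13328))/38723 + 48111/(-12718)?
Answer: -1456878359/492479114 ≈ -2.9583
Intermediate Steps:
(18605 - 1*(-13328))/38723 + 48111/(-12718) = (18605 + 13328)*(1/38723) + 48111*(-1/12718) = 31933*(1/38723) - 48111/12718 = 31933/38723 - 48111/12718 = -1456878359/492479114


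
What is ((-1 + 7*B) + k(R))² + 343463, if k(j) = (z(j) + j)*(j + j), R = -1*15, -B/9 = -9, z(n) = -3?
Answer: 1566699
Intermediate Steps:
B = 81 (B = -9*(-9) = 81)
R = -15
k(j) = 2*j*(-3 + j) (k(j) = (-3 + j)*(j + j) = (-3 + j)*(2*j) = 2*j*(-3 + j))
((-1 + 7*B) + k(R))² + 343463 = ((-1 + 7*81) + 2*(-15)*(-3 - 15))² + 343463 = ((-1 + 567) + 2*(-15)*(-18))² + 343463 = (566 + 540)² + 343463 = 1106² + 343463 = 1223236 + 343463 = 1566699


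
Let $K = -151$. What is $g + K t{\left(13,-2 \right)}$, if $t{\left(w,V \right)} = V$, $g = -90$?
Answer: $212$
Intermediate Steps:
$g + K t{\left(13,-2 \right)} = -90 - -302 = -90 + 302 = 212$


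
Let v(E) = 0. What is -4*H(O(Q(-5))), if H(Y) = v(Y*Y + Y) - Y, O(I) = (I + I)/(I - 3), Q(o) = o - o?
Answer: 0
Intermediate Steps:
Q(o) = 0
O(I) = 2*I/(-3 + I) (O(I) = (2*I)/(-3 + I) = 2*I/(-3 + I))
H(Y) = -Y (H(Y) = 0 - Y = -Y)
-4*H(O(Q(-5))) = -(-4)*2*0/(-3 + 0) = -(-4)*2*0/(-3) = -(-4)*2*0*(-⅓) = -(-4)*0 = -4*0 = 0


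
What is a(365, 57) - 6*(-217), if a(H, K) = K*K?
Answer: 4551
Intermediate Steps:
a(H, K) = K²
a(365, 57) - 6*(-217) = 57² - 6*(-217) = 3249 + 1302 = 4551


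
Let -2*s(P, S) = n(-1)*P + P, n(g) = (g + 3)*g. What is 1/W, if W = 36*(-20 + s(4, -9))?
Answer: -1/648 ≈ -0.0015432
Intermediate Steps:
n(g) = g*(3 + g) (n(g) = (3 + g)*g = g*(3 + g))
s(P, S) = P/2 (s(P, S) = -((-(3 - 1))*P + P)/2 = -((-1*2)*P + P)/2 = -(-2*P + P)/2 = -(-1)*P/2 = P/2)
W = -648 (W = 36*(-20 + (1/2)*4) = 36*(-20 + 2) = 36*(-18) = -648)
1/W = 1/(-648) = -1/648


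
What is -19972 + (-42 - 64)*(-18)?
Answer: -18064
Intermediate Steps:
-19972 + (-42 - 64)*(-18) = -19972 - 106*(-18) = -19972 + 1908 = -18064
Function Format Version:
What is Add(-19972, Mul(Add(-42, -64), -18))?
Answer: -18064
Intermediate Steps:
Add(-19972, Mul(Add(-42, -64), -18)) = Add(-19972, Mul(-106, -18)) = Add(-19972, 1908) = -18064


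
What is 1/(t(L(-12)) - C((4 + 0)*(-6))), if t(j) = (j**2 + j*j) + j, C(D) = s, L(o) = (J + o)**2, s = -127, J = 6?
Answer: 1/2755 ≈ 0.00036298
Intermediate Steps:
L(o) = (6 + o)**2
C(D) = -127
t(j) = j + 2*j**2 (t(j) = (j**2 + j**2) + j = 2*j**2 + j = j + 2*j**2)
1/(t(L(-12)) - C((4 + 0)*(-6))) = 1/((6 - 12)**2*(1 + 2*(6 - 12)**2) - 1*(-127)) = 1/((-6)**2*(1 + 2*(-6)**2) + 127) = 1/(36*(1 + 2*36) + 127) = 1/(36*(1 + 72) + 127) = 1/(36*73 + 127) = 1/(2628 + 127) = 1/2755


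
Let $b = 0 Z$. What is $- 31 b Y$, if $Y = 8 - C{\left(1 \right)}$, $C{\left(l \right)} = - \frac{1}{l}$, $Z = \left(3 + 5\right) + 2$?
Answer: $0$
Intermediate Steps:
$Z = 10$ ($Z = 8 + 2 = 10$)
$Y = 9$ ($Y = 8 - - 1^{-1} = 8 - \left(-1\right) 1 = 8 - -1 = 8 + 1 = 9$)
$b = 0$ ($b = 0 \cdot 10 = 0$)
$- 31 b Y = \left(-31\right) 0 \cdot 9 = 0 \cdot 9 = 0$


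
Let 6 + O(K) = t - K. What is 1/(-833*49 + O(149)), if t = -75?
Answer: -1/41047 ≈ -2.4362e-5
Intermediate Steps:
O(K) = -81 - K (O(K) = -6 + (-75 - K) = -81 - K)
1/(-833*49 + O(149)) = 1/(-833*49 + (-81 - 1*149)) = 1/(-40817 + (-81 - 149)) = 1/(-40817 - 230) = 1/(-41047) = -1/41047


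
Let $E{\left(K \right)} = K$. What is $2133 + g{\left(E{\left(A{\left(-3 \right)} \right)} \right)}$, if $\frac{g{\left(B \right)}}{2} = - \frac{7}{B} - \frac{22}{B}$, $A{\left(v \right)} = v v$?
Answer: $\frac{19139}{9} \approx 2126.6$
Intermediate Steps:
$A{\left(v \right)} = v^{2}$
$g{\left(B \right)} = - \frac{58}{B}$ ($g{\left(B \right)} = 2 \left(- \frac{7}{B} - \frac{22}{B}\right) = 2 \left(- \frac{29}{B}\right) = - \frac{58}{B}$)
$2133 + g{\left(E{\left(A{\left(-3 \right)} \right)} \right)} = 2133 - \frac{58}{\left(-3\right)^{2}} = 2133 - \frac{58}{9} = \frac{19139}{9}$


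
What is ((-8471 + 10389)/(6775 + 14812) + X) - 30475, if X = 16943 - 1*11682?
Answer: -544292700/21587 ≈ -25214.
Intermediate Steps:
X = 5261 (X = 16943 - 11682 = 5261)
((-8471 + 10389)/(6775 + 14812) + X) - 30475 = ((-8471 + 10389)/(6775 + 14812) + 5261) - 30475 = (1918/21587 + 5261) - 30475 = 113571125/21587 - 30475 = -544292700/21587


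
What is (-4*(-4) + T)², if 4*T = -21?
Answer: 1849/16 ≈ 115.56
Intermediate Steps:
T = -21/4 (T = (¼)*(-21) = -21/4 ≈ -5.2500)
(-4*(-4) + T)² = (-4*(-4) - 21/4)² = (16 - 21/4)² = (43/4)² = 1849/16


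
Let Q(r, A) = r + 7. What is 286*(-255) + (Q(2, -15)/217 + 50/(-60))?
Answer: -94955891/1302 ≈ -72931.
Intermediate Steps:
Q(r, A) = 7 + r
286*(-255) + (Q(2, -15)/217 + 50/(-60)) = 286*(-255) + ((7 + 2)/217 + 50/(-60)) = -72930 + (9*(1/217) + 50*(-1/60)) = -72930 + (9/217 - ⅚) = -72930 - 1031/1302 = -94955891/1302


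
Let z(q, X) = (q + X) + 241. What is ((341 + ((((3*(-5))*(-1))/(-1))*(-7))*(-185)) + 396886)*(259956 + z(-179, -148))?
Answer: 98179405740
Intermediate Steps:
z(q, X) = 241 + X + q (z(q, X) = (X + q) + 241 = 241 + X + q)
((341 + ((((3*(-5))*(-1))/(-1))*(-7))*(-185)) + 396886)*(259956 + z(-179, -148)) = ((341 + ((((3*(-5))*(-1))/(-1))*(-7))*(-185)) + 396886)*(259956 + (241 - 148 - 179)) = ((341 + ((-15*(-1)*(-1))*(-7))*(-185)) + 396886)*(259956 - 86) = ((341 + ((15*(-1))*(-7))*(-185)) + 396886)*259870 = ((341 - 15*(-7)*(-185)) + 396886)*259870 = ((341 + 105*(-185)) + 396886)*259870 = ((341 - 19425) + 396886)*259870 = (-19084 + 396886)*259870 = 377802*259870 = 98179405740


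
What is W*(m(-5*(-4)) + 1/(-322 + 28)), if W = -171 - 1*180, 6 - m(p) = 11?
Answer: 172107/98 ≈ 1756.2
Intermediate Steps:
m(p) = -5 (m(p) = 6 - 1*11 = 6 - 11 = -5)
W = -351 (W = -171 - 180 = -351)
W*(m(-5*(-4)) + 1/(-322 + 28)) = -351*(-5 + 1/(-322 + 28)) = -351*(-5 + 1/(-294)) = -351*(-5 - 1/294) = -351*(-1471/294) = 172107/98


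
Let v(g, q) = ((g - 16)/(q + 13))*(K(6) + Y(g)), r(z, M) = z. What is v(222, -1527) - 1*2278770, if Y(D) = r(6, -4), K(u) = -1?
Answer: -1725029405/757 ≈ -2.2788e+6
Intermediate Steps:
Y(D) = 6
v(g, q) = 5*(-16 + g)/(13 + q) (v(g, q) = ((g - 16)/(q + 13))*(-1 + 6) = ((-16 + g)/(13 + q))*5 = 5*(-16 + g)/(13 + q))
v(222, -1527) - 1*2278770 = 5*(-16 + 222)/(13 - 1527) - 1*2278770 = 5*206/(-1514) - 2278770 = 5*(-1/1514)*206 - 2278770 = -515/757 - 2278770 = -1725029405/757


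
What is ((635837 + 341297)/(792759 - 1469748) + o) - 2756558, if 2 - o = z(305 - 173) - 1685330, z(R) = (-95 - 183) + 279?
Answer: -725209872637/676989 ≈ -1.0712e+6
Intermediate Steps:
z(R) = 1 (z(R) = -278 + 279 = 1)
o = 1685331 (o = 2 - (1 - 1685330) = 2 - 1*(-1685329) = 2 + 1685329 = 1685331)
((635837 + 341297)/(792759 - 1469748) + o) - 2756558 = ((635837 + 341297)/(792759 - 1469748) + 1685331) - 2756558 = (977134/(-676989) + 1685331) - 2756558 = (977134*(-1/676989) + 1685331) - 2756558 = (-977134/676989 + 1685331) - 2756558 = 1140949571225/676989 - 2756558 = -725209872637/676989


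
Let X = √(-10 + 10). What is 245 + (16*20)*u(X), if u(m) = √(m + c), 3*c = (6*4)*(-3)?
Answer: 245 + 640*I*√6 ≈ 245.0 + 1567.7*I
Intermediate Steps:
X = 0 (X = √0 = 0)
c = -24 (c = ((6*4)*(-3))/3 = (24*(-3))/3 = (⅓)*(-72) = -24)
u(m) = √(-24 + m) (u(m) = √(m - 24) = √(-24 + m))
245 + (16*20)*u(X) = 245 + (16*20)*√(-24 + 0) = 245 + 320*√(-24) = 245 + 320*(2*I*√6) = 245 + 640*I*√6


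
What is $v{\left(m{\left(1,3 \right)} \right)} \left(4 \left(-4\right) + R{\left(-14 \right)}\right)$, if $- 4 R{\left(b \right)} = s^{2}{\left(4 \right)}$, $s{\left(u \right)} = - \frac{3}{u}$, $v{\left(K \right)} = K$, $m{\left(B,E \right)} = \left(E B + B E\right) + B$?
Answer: $- \frac{7231}{64} \approx -112.98$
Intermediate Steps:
$m{\left(B,E \right)} = B + 2 B E$ ($m{\left(B,E \right)} = \left(B E + B E\right) + B = 2 B E + B = B + 2 B E$)
$R{\left(b \right)} = - \frac{9}{64}$ ($R{\left(b \right)} = - \frac{\left(- \frac{3}{4}\right)^{2}}{4} = \left(- \frac{1}{4}\right) \frac{9}{16} = - \frac{9}{64}$)
$v{\left(m{\left(1,3 \right)} \right)} \left(4 \left(-4\right) + R{\left(-14 \right)}\right) = 1 \left(1 + 2 \cdot 3\right) \left(4 \left(-4\right) - \frac{9}{64}\right) = 1 \left(1 + 6\right) \left(-16 - \frac{9}{64}\right) = 1 \cdot 7 \left(- \frac{1033}{64}\right) = 7 \left(- \frac{1033}{64}\right) = - \frac{7231}{64}$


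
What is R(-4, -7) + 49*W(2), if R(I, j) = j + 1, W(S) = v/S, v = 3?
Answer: 135/2 ≈ 67.500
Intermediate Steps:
W(S) = 3/S
R(I, j) = 1 + j
R(-4, -7) + 49*W(2) = (1 - 7) + 49*(3/2) = -6 + 49*(3*(½)) = -6 + 49*(3/2) = -6 + 147/2 = 135/2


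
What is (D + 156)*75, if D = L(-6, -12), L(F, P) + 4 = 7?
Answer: 11925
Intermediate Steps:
L(F, P) = 3 (L(F, P) = -4 + 7 = 3)
D = 3
(D + 156)*75 = (3 + 156)*75 = 159*75 = 11925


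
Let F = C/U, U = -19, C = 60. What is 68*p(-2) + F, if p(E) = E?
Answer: -2644/19 ≈ -139.16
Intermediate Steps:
F = -60/19 (F = 60/(-19) = 60*(-1/19) = -60/19 ≈ -3.1579)
68*p(-2) + F = 68*(-2) - 60/19 = -136 - 60/19 = -2644/19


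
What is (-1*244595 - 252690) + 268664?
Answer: -228621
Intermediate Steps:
(-1*244595 - 252690) + 268664 = (-244595 - 252690) + 268664 = -497285 + 268664 = -228621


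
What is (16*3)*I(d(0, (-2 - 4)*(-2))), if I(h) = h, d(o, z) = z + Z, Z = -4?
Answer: 384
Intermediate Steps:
d(o, z) = -4 + z (d(o, z) = z - 4 = -4 + z)
(16*3)*I(d(0, (-2 - 4)*(-2))) = (16*3)*(-4 + (-2 - 4)*(-2)) = 48*(-4 - 6*(-2)) = 48*(-4 + 12) = 48*8 = 384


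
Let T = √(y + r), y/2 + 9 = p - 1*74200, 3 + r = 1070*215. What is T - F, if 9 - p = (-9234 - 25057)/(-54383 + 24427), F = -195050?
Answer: 195050 + 5*√732648555462/14978 ≈ 1.9534e+5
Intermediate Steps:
p = 235313/29956 (p = 9 - (-9234 - 25057)/(-54383 + 24427) = 9 - (-34291)/(-29956) = 9 - (-34291)*(-1)/29956 = 9 - 1*34291/29956 = 9 - 34291/29956 = 235313/29956 ≈ 7.8553)
r = 230047 (r = -3 + 1070*215 = -3 + 230050 = 230047)
y = -2222769491/14978 (y = -18 + 2*(235313/29956 - 1*74200) = -18 + 2*(235313/29956 - 74200) = -18 + 2*(-2222499887/29956) = -18 - 2222499887/14978 = -2222769491/14978 ≈ -1.4840e+5)
T = 5*√732648555462/14978 (T = √(-2222769491/14978 + 230047) = √(1222874475/14978) = 5*√732648555462/14978 ≈ 285.74)
T - F = 5*√732648555462/14978 - 1*(-195050) = 5*√732648555462/14978 + 195050 = 195050 + 5*√732648555462/14978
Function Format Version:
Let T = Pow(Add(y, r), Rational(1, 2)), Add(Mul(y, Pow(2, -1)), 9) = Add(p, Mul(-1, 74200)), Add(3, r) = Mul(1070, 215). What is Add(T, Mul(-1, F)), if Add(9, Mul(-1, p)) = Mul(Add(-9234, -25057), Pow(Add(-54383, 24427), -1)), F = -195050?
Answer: Add(195050, Mul(Rational(5, 14978), Pow(732648555462, Rational(1, 2)))) ≈ 1.9534e+5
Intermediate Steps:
p = Rational(235313, 29956) (p = Add(9, Mul(-1, Mul(Add(-9234, -25057), Pow(Add(-54383, 24427), -1)))) = Add(9, Mul(-1, Mul(-34291, Pow(-29956, -1)))) = Add(9, Mul(-1, Mul(-34291, Rational(-1, 29956)))) = Add(9, Mul(-1, Rational(34291, 29956))) = Add(9, Rational(-34291, 29956)) = Rational(235313, 29956) ≈ 7.8553)
r = 230047 (r = Add(-3, Mul(1070, 215)) = Add(-3, 230050) = 230047)
y = Rational(-2222769491, 14978) (y = Add(-18, Mul(2, Add(Rational(235313, 29956), Mul(-1, 74200)))) = Add(-18, Mul(2, Add(Rational(235313, 29956), -74200))) = Add(-18, Mul(2, Rational(-2222499887, 29956))) = Add(-18, Rational(-2222499887, 14978)) = Rational(-2222769491, 14978) ≈ -1.4840e+5)
T = Mul(Rational(5, 14978), Pow(732648555462, Rational(1, 2))) (T = Pow(Add(Rational(-2222769491, 14978), 230047), Rational(1, 2)) = Pow(Rational(1222874475, 14978), Rational(1, 2)) = Mul(Rational(5, 14978), Pow(732648555462, Rational(1, 2))) ≈ 285.74)
Add(T, Mul(-1, F)) = Add(Mul(Rational(5, 14978), Pow(732648555462, Rational(1, 2))), Mul(-1, -195050)) = Add(Mul(Rational(5, 14978), Pow(732648555462, Rational(1, 2))), 195050) = Add(195050, Mul(Rational(5, 14978), Pow(732648555462, Rational(1, 2))))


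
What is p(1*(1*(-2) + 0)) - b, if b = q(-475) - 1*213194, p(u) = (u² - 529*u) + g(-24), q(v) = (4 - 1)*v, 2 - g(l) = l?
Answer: 215707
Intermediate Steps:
g(l) = 2 - l
q(v) = 3*v
p(u) = 26 + u² - 529*u (p(u) = (u² - 529*u) + (2 - 1*(-24)) = (u² - 529*u) + (2 + 24) = (u² - 529*u) + 26 = 26 + u² - 529*u)
b = -214619 (b = 3*(-475) - 1*213194 = -1425 - 213194 = -214619)
p(1*(1*(-2) + 0)) - b = (26 + (1*(1*(-2) + 0))² - 529*(1*(-2) + 0)) - 1*(-214619) = (26 + (1*(-2 + 0))² - 529*(-2 + 0)) + 214619 = (26 + (1*(-2))² - 529*(-2)) + 214619 = (26 + (-2)² - 529*(-2)) + 214619 = (26 + 4 + 1058) + 214619 = 1088 + 214619 = 215707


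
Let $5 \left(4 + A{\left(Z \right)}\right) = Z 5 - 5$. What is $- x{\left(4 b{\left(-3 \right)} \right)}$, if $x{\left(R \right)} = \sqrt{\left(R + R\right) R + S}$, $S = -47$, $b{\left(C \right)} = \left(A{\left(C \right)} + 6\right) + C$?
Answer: $- \sqrt{753} \approx -27.441$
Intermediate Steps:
$A{\left(Z \right)} = -5 + Z$ ($A{\left(Z \right)} = -4 + \frac{Z 5 - 5}{5} = -4 + \frac{5 Z - 5}{5} = -4 + \frac{-5 + 5 Z}{5} = -4 + \left(-1 + Z\right) = -5 + Z$)
$b{\left(C \right)} = 1 + 2 C$ ($b{\left(C \right)} = \left(\left(-5 + C\right) + 6\right) + C = \left(1 + C\right) + C = 1 + 2 C$)
$x{\left(R \right)} = \sqrt{-47 + 2 R^{2}}$ ($x{\left(R \right)} = \sqrt{\left(R + R\right) R - 47} = \sqrt{2 R R - 47} = \sqrt{2 R^{2} - 47} = \sqrt{-47 + 2 R^{2}}$)
$- x{\left(4 b{\left(-3 \right)} \right)} = - \sqrt{-47 + 2 \left(4 \left(1 + 2 \left(-3\right)\right)\right)^{2}} = - \sqrt{-47 + 2 \left(4 \left(1 - 6\right)\right)^{2}} = - \sqrt{-47 + 2 \left(4 \left(-5\right)\right)^{2}} = - \sqrt{-47 + 2 \left(-20\right)^{2}} = - \sqrt{-47 + 2 \cdot 400} = - \sqrt{-47 + 800} = - \sqrt{753}$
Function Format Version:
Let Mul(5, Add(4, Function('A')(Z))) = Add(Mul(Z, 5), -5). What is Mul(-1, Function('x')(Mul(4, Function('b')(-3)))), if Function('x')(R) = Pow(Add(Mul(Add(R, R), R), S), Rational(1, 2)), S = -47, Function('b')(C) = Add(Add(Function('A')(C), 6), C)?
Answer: Mul(-1, Pow(753, Rational(1, 2))) ≈ -27.441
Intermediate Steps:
Function('A')(Z) = Add(-5, Z) (Function('A')(Z) = Add(-4, Mul(Rational(1, 5), Add(Mul(Z, 5), -5))) = Add(-4, Mul(Rational(1, 5), Add(Mul(5, Z), -5))) = Add(-4, Mul(Rational(1, 5), Add(-5, Mul(5, Z)))) = Add(-4, Add(-1, Z)) = Add(-5, Z))
Function('b')(C) = Add(1, Mul(2, C)) (Function('b')(C) = Add(Add(Add(-5, C), 6), C) = Add(Add(1, C), C) = Add(1, Mul(2, C)))
Function('x')(R) = Pow(Add(-47, Mul(2, Pow(R, 2))), Rational(1, 2)) (Function('x')(R) = Pow(Add(Mul(Add(R, R), R), -47), Rational(1, 2)) = Pow(Add(Mul(Mul(2, R), R), -47), Rational(1, 2)) = Pow(Add(Mul(2, Pow(R, 2)), -47), Rational(1, 2)) = Pow(Add(-47, Mul(2, Pow(R, 2))), Rational(1, 2)))
Mul(-1, Function('x')(Mul(4, Function('b')(-3)))) = Mul(-1, Pow(Add(-47, Mul(2, Pow(Mul(4, Add(1, Mul(2, -3))), 2))), Rational(1, 2))) = Mul(-1, Pow(Add(-47, Mul(2, Pow(Mul(4, Add(1, -6)), 2))), Rational(1, 2))) = Mul(-1, Pow(Add(-47, Mul(2, Pow(Mul(4, -5), 2))), Rational(1, 2))) = Mul(-1, Pow(Add(-47, Mul(2, Pow(-20, 2))), Rational(1, 2))) = Mul(-1, Pow(Add(-47, Mul(2, 400)), Rational(1, 2))) = Mul(-1, Pow(Add(-47, 800), Rational(1, 2))) = Mul(-1, Pow(753, Rational(1, 2)))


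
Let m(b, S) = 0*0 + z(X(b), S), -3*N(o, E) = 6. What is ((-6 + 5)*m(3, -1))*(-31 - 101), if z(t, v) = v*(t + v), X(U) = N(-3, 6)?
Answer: 396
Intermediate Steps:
N(o, E) = -2 (N(o, E) = -⅓*6 = -2)
X(U) = -2
m(b, S) = S*(-2 + S) (m(b, S) = 0*0 + S*(-2 + S) = 0 + S*(-2 + S) = S*(-2 + S))
((-6 + 5)*m(3, -1))*(-31 - 101) = ((-6 + 5)*(-(-2 - 1)))*(-31 - 101) = -(-1)*(-3)*(-132) = -1*3*(-132) = -3*(-132) = 396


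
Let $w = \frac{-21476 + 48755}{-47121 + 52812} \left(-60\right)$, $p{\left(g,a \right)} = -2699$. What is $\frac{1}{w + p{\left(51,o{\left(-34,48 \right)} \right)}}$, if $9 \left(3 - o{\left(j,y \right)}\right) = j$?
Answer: $- \frac{271}{809369} \approx -0.00033483$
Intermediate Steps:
$o{\left(j,y \right)} = 3 - \frac{j}{9}$
$w = - \frac{77940}{271}$ ($w = \frac{27279}{5691} \left(-60\right) = 27279 \cdot \frac{1}{5691} \left(-60\right) = \frac{1299}{271} \left(-60\right) = - \frac{77940}{271} \approx -287.6$)
$\frac{1}{w + p{\left(51,o{\left(-34,48 \right)} \right)}} = \frac{1}{- \frac{77940}{271} - 2699} = \frac{1}{- \frac{809369}{271}} = - \frac{271}{809369}$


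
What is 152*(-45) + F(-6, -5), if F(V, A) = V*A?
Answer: -6810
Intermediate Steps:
F(V, A) = A*V
152*(-45) + F(-6, -5) = 152*(-45) - 5*(-6) = -6840 + 30 = -6810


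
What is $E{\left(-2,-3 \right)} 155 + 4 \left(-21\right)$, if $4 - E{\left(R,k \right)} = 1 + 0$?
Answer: $381$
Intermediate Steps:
$E{\left(R,k \right)} = 3$ ($E{\left(R,k \right)} = 4 - \left(1 + 0\right) = 4 - 1 = 3$)
$E{\left(-2,-3 \right)} 155 + 4 \left(-21\right) = 3 \cdot 155 + 4 \left(-21\right) = 465 - 84 = 381$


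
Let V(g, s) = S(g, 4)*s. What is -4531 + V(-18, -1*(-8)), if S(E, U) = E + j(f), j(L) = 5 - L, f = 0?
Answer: -4635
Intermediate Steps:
S(E, U) = 5 + E (S(E, U) = E + (5 - 1*0) = E + (5 + 0) = E + 5 = 5 + E)
V(g, s) = s*(5 + g) (V(g, s) = (5 + g)*s = s*(5 + g))
-4531 + V(-18, -1*(-8)) = -4531 + (-1*(-8))*(5 - 18) = -4531 + 8*(-13) = -4531 - 104 = -4635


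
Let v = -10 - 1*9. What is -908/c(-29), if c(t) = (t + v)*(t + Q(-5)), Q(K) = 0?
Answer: -227/348 ≈ -0.65230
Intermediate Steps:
v = -19 (v = -10 - 9 = -19)
c(t) = t*(-19 + t) (c(t) = (t - 19)*(t + 0) = (-19 + t)*t = t*(-19 + t))
-908/c(-29) = -908*(-1/(29*(-19 - 29))) = -908/((-29*(-48))) = -908/1392 = -908*1/1392 = -227/348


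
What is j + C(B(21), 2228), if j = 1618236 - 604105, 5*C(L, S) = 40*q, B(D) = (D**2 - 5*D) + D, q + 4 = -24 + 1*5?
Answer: 1013947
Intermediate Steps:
q = -23 (q = -4 + (-24 + 1*5) = -4 + (-24 + 5) = -4 - 19 = -23)
B(D) = D**2 - 4*D
C(L, S) = -184 (C(L, S) = (40*(-23))/5 = (1/5)*(-920) = -184)
j = 1014131
j + C(B(21), 2228) = 1014131 - 184 = 1013947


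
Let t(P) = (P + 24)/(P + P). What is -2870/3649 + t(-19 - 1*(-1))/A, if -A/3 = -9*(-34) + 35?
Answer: -429571/546282 ≈ -0.78635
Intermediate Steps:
A = -1023 (A = -3*(-9*(-34) + 35) = -3*(306 + 35) = -3*341 = -1023)
t(P) = (24 + P)/(2*P) (t(P) = (24 + P)/((2*P)) = (24 + P)*(1/(2*P)) = (24 + P)/(2*P))
-2870/3649 + t(-19 - 1*(-1))/A = -2870/3649 + ((24 + (-19 - 1*(-1)))/(2*(-19 - 1*(-1))))/(-1023) = -2870*1/3649 + ((24 + (-19 + 1))/(2*(-19 + 1)))*(-1/1023) = -70/89 + ((½)*(24 - 18)/(-18))*(-1/1023) = -70/89 + ((½)*(-1/18)*6)*(-1/1023) = -70/89 - ⅙*(-1/1023) = -70/89 + 1/6138 = -429571/546282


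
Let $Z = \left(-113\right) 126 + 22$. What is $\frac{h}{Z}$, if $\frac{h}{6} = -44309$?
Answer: $\frac{132927}{7108} \approx 18.701$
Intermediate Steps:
$h = -265854$ ($h = 6 \left(-44309\right) = -265854$)
$Z = -14216$ ($Z = -14238 + 22 = -14216$)
$\frac{h}{Z} = - \frac{265854}{-14216} = \left(-265854\right) \left(- \frac{1}{14216}\right) = \frac{132927}{7108}$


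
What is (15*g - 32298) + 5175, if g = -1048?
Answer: -42843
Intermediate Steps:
(15*g - 32298) + 5175 = (15*(-1048) - 32298) + 5175 = (-15720 - 32298) + 5175 = -48018 + 5175 = -42843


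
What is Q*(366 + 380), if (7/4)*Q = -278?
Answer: -829552/7 ≈ -1.1851e+5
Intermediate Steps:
Q = -1112/7 (Q = (4/7)*(-278) = -1112/7 ≈ -158.86)
Q*(366 + 380) = -1112*(366 + 380)/7 = -1112/7*746 = -829552/7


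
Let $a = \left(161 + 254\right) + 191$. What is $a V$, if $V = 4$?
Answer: $2424$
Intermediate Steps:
$a = 606$ ($a = 415 + 191 = 606$)
$a V = 606 \cdot 4 = 2424$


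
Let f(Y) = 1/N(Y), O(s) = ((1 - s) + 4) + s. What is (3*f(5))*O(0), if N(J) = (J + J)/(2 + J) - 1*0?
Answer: 21/2 ≈ 10.500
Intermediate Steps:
N(J) = 2*J/(2 + J) (N(J) = (2*J)/(2 + J) + 0 = 2*J/(2 + J) + 0 = 2*J/(2 + J))
O(s) = 5 (O(s) = (5 - s) + s = 5)
f(Y) = (2 + Y)/(2*Y) (f(Y) = 1/(2*Y/(2 + Y)) = (2 + Y)/(2*Y))
(3*f(5))*O(0) = (3*((½)*(2 + 5)/5))*5 = (3*((½)*(⅕)*7))*5 = (3*(7/10))*5 = (21/10)*5 = 21/2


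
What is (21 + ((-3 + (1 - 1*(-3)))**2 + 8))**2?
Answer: 900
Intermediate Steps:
(21 + ((-3 + (1 - 1*(-3)))**2 + 8))**2 = (21 + ((-3 + (1 + 3))**2 + 8))**2 = (21 + ((-3 + 4)**2 + 8))**2 = (21 + (1**2 + 8))**2 = (21 + (1 + 8))**2 = (21 + 9)**2 = 30**2 = 900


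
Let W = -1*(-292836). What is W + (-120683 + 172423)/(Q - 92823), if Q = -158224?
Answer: 73515547552/251047 ≈ 2.9284e+5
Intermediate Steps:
W = 292836
W + (-120683 + 172423)/(Q - 92823) = 292836 + (-120683 + 172423)/(-158224 - 92823) = 292836 + 51740/(-251047) = 292836 + 51740*(-1/251047) = 292836 - 51740/251047 = 73515547552/251047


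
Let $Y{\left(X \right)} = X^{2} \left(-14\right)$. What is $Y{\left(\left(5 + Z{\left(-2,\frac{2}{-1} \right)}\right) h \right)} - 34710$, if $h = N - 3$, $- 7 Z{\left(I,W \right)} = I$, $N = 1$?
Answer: $- \frac{253922}{7} \approx -36275.0$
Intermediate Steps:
$Z{\left(I,W \right)} = - \frac{I}{7}$
$h = -2$ ($h = 1 - 3 = -2$)
$Y{\left(X \right)} = - 14 X^{2}$
$Y{\left(\left(5 + Z{\left(-2,\frac{2}{-1} \right)}\right) h \right)} - 34710 = - 14 \left(\left(5 - - \frac{2}{7}\right) \left(-2\right)\right)^{2} - 34710 = - 14 \left(\left(5 + \frac{2}{7}\right) \left(-2\right)\right)^{2} - 34710 = - 14 \left(\frac{37}{7} \left(-2\right)\right)^{2} - 34710 = - 14 \left(- \frac{74}{7}\right)^{2} - 34710 = \left(-14\right) \frac{5476}{49} - 34710 = - \frac{10952}{7} - 34710 = - \frac{253922}{7}$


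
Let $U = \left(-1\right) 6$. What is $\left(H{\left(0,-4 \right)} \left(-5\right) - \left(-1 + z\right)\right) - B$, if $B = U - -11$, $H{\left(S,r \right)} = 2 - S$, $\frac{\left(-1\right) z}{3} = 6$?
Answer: $4$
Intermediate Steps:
$z = -18$ ($z = \left(-3\right) 6 = -18$)
$U = -6$
$B = 5$ ($B = -6 - -11 = -6 + 11 = 5$)
$\left(H{\left(0,-4 \right)} \left(-5\right) - \left(-1 + z\right)\right) - B = \left(\left(2 - 0\right) \left(-5\right) + \left(1 - -18\right)\right) - 5 = \left(\left(2 + 0\right) \left(-5\right) + \left(1 + 18\right)\right) - 5 = \left(2 \left(-5\right) + 19\right) - 5 = \left(-10 + 19\right) - 5 = 9 - 5 = 4$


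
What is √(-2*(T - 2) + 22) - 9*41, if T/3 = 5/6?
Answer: -369 + √21 ≈ -364.42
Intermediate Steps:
T = 5/2 (T = 3*(5/6) = 3*(5*(⅙)) = 3*(⅚) = 5/2 ≈ 2.5000)
√(-2*(T - 2) + 22) - 9*41 = √(-2*(5/2 - 2) + 22) - 9*41 = √(-2*½ + 22) - 369 = √(-1 + 22) - 369 = √21 - 369 = -369 + √21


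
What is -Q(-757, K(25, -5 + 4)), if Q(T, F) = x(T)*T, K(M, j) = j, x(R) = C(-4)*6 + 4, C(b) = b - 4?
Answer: -33308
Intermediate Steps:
C(b) = -4 + b
x(R) = -44 (x(R) = (-4 - 4)*6 + 4 = -8*6 + 4 = -48 + 4 = -44)
Q(T, F) = -44*T
-Q(-757, K(25, -5 + 4)) = -(-44)*(-757) = -1*33308 = -33308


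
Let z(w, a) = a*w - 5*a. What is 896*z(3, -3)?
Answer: 5376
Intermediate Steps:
z(w, a) = -5*a + a*w
896*z(3, -3) = 896*(-3*(-5 + 3)) = 896*(-3*(-2)) = 896*6 = 5376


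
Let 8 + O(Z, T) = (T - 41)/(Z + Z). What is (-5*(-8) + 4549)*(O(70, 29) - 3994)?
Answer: -642794997/35 ≈ -1.8366e+7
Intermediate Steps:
O(Z, T) = -8 + (-41 + T)/(2*Z) (O(Z, T) = -8 + (T - 41)/(Z + Z) = -8 + (-41 + T)/((2*Z)) = -8 + (-41 + T)*(1/(2*Z)) = -8 + (-41 + T)/(2*Z))
(-5*(-8) + 4549)*(O(70, 29) - 3994) = (-5*(-8) + 4549)*((½)*(-41 + 29 - 16*70)/70 - 3994) = (40 + 4549)*((½)*(1/70)*(-41 + 29 - 1120) - 3994) = 4589*((½)*(1/70)*(-1132) - 3994) = 4589*(-283/35 - 3994) = 4589*(-140073/35) = -642794997/35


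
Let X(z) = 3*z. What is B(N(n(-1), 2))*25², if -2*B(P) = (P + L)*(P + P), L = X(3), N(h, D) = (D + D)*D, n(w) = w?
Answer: -85000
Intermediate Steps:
N(h, D) = 2*D² (N(h, D) = (2*D)*D = 2*D²)
L = 9 (L = 3*3 = 9)
B(P) = -P*(9 + P) (B(P) = -(P + 9)*(P + P)/2 = -(9 + P)*2*P/2 = -P*(9 + P))
B(N(n(-1), 2))*25² = -2*2²*(9 + 2*2²)*25² = -2*4*(9 + 2*4)*625 = -1*8*(9 + 8)*625 = -1*8*17*625 = -136*625 = -85000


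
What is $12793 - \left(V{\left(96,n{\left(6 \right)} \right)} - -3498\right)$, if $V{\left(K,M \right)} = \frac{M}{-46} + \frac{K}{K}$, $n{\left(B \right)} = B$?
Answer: $\frac{213765}{23} \approx 9294.1$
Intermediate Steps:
$V{\left(K,M \right)} = 1 - \frac{M}{46}$ ($V{\left(K,M \right)} = M \left(- \frac{1}{46}\right) + 1 = - \frac{M}{46} + 1 = 1 - \frac{M}{46}$)
$12793 - \left(V{\left(96,n{\left(6 \right)} \right)} - -3498\right) = 12793 - \left(\left(1 - \frac{3}{23}\right) - -3498\right) = 12793 - \left(\left(1 - \frac{3}{23}\right) + 3498\right) = 12793 - \left(\frac{20}{23} + 3498\right) = 12793 - \frac{80474}{23} = \frac{213765}{23}$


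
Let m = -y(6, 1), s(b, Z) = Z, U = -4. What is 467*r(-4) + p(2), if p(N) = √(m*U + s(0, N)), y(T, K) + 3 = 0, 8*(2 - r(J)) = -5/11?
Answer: 84527/88 + I*√10 ≈ 960.53 + 3.1623*I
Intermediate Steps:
r(J) = 181/88 (r(J) = 2 - (-5)/(8*11) = 2 - ⅛*(-5/11) = 2 + 5/88 = 181/88)
y(T, K) = -3 (y(T, K) = -3 + 0 = -3)
m = 3 (m = -1*(-3) = 3)
p(N) = √(-12 + N) (p(N) = √(3*(-4) + N) = √(-12 + N))
467*r(-4) + p(2) = 467*(181/88) + √(-12 + 2) = 84527/88 + √(-10) = 84527/88 + I*√10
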